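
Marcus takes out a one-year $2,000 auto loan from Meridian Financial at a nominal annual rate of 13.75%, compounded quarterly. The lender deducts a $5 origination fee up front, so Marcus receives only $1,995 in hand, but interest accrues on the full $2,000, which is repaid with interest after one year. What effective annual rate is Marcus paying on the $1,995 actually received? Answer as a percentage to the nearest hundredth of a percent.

Amount owed after one year: 2,000 × (1 + 0.1375/4)^4 = 2,000 × 1.144754 = $2,289.51.
Effective rate on net proceeds: 2,289.51 / 1,995 − 1 = 0.147623 = 14.76%.

14.76%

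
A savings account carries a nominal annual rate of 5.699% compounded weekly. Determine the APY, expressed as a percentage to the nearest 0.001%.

EAR = (1 + 0.05699/52)^52 − 1.
= (1 + 0.001096)^52 − 1 = 1.058612 − 1 = 5.861%.

5.861%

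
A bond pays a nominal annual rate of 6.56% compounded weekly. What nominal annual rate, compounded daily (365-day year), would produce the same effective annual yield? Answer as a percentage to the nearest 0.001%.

6.556%

EAR = (1 + 0.0656/52)^52 − 1 = 0.067755.
Solve (1 + r/365)^365 = 1.067755: r/365 = 1.067755^(1/365) − 1 = 0.000180, so r = 0.065565 = 6.556%.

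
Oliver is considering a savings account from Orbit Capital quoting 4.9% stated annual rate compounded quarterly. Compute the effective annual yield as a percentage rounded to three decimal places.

EAR = (1 + 0.049/4)^4 − 1.
= 1.049908 − 1 = 4.991%.

4.991%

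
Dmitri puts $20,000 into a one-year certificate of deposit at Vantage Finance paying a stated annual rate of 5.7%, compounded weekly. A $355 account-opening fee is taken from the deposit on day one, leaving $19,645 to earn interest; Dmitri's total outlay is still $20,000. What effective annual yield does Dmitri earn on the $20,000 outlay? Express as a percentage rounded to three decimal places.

3.983%

Value after one year: 19,645 × (1 + 0.057/52)^52 = 19,645 × 1.058623 = $20,796.64.
Effective yield on the $20,000 outlay: 20,796.64 / 20,000 − 1 = 0.039832 = 3.983%.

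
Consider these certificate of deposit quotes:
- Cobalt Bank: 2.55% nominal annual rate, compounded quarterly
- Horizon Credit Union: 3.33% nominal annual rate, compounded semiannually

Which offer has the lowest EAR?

Cobalt Bank

Cobalt Bank: (1 + 0.0255/4)^4 − 1 = 2.574%
Horizon Credit Union: (1 + 0.0333/2)^2 − 1 = 3.358%
The lowest effective annual rate is Cobalt Bank at 2.574%.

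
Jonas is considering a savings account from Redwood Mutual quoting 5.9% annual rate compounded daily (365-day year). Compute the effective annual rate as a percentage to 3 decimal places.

EAR = (1 + 0.059/365)^365 − 1.
= (1 + 0.000162)^365 − 1 = 1.060770 − 1 = 6.077%.

6.077%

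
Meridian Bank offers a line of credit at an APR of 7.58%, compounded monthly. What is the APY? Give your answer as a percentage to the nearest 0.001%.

EAR = (1 + 0.0758/12)^12 − 1.
= (1 + 0.006317)^12 − 1 = 1.078490 − 1 = 7.849%.

7.849%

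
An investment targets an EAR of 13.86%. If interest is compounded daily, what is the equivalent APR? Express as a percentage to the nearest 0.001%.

(1 + r/365)^365 − 1 = 0.1386, so 1 + r/365 = 1.1386^(1/365).
r/365 = 0.000356, so r = 0.129823 = 12.982%.

12.982%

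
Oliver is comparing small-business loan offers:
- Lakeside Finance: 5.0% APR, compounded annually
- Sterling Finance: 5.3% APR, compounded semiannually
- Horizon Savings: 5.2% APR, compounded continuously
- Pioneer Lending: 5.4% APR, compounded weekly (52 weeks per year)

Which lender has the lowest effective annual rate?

Lakeside Finance

Lakeside Finance: compounded annually, EAR = 5.000%
Sterling Finance: (1 + 0.053/2)^2 − 1 = 5.370%
Horizon Savings: e^0.052 − 1 = 5.338%
Pioneer Lending: (1 + 0.054/52)^52 − 1 = 5.546%
The lowest effective annual rate is Lakeside Finance at 5.000%.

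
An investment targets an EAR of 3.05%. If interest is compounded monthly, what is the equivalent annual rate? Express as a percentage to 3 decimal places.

(1 + r/12)^12 − 1 = 0.0305, so 1 + r/12 = 1.0305^(1/12).
r/12 = 0.002507, so r = 0.030082 = 3.008%.

3.008%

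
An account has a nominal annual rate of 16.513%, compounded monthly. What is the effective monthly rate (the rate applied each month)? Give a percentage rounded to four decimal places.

With a nominal annual rate compounded monthly, the periodic rate is the nominal rate divided by 12.
i = 0.16513 / 12 = 0.0137608 = 1.3761%.

1.3761%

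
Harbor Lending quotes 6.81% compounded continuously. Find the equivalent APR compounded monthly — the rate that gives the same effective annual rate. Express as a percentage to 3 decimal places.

EAR under continuous compounding: e^0.0681 − 1 = 0.070472.
Solve (1 + r/12)^12 = 1.070472: r/12 = 1.070472^(1/12) − 1 = 0.005691, so r = 0.068294 = 6.829%.

6.829%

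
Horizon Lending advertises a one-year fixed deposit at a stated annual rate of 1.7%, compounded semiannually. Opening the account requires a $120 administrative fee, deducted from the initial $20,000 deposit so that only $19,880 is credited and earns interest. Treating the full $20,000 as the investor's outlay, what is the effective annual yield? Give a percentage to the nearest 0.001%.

1.097%

Value after one year: 19,880 × (1 + 0.017/2)^2 = 19,880 × 1.017072 = $20,219.40.
Effective yield on the $20,000 outlay: 20,219.40 / 20,000 − 1 = 0.010970 = 1.097%.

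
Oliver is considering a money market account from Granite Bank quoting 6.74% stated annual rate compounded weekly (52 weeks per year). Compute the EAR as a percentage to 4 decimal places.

EAR = (1 + 0.0674/52)^52 − 1.
= (1 + 0.001296)^52 − 1 = 1.069677 − 1 = 6.9677%.

6.9677%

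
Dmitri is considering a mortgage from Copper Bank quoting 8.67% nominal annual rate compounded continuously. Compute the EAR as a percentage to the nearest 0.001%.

9.057%

With continuous compounding, EAR = e^0.0867 − 1.
e^0.0867 = 1.090569, so EAR = 0.090569 = 9.057%.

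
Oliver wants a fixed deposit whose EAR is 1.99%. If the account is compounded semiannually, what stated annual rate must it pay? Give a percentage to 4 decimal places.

(1 + r/2)^2 − 1 = 0.0199, so 1 + r/2 = 1.0199^(1/2).
r/2 = 0.009901, so r = 0.019802 = 1.9802%.

1.9802%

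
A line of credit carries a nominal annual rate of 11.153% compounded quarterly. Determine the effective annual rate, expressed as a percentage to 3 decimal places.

11.628%

EAR = (1 + 0.11153/4)^4 − 1.
= (1 + 0.027883)^4 − 1 = 1.116282 − 1 = 11.628%.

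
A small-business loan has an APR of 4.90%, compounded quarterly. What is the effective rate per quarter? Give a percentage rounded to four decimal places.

With a nominal annual rate compounded quarterly, the periodic rate is the nominal rate divided by 4.
i = 0.0490 / 4 = 0.0122500 = 1.2250%.

1.2250%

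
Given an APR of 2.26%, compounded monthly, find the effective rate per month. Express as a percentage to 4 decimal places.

With a nominal annual rate compounded monthly, the periodic rate is the nominal rate divided by 12.
i = 0.0226 / 12 = 0.0018833 = 0.1883%.

0.1883%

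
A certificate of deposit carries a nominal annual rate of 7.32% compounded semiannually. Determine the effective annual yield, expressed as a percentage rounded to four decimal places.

EAR = (1 + 0.0732/2)^2 − 1.
= (1 + 0.036600)^2 − 1 = 1.074540 − 1 = 7.4540%.

7.4540%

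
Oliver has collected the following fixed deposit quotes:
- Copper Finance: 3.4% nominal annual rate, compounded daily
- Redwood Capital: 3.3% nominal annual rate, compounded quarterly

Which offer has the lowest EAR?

Redwood Capital

Copper Finance: (1 + 0.034/365)^365 − 1 = 3.458%
Redwood Capital: (1 + 0.033/4)^4 − 1 = 3.341%
The lowest effective annual rate is Redwood Capital at 3.341%.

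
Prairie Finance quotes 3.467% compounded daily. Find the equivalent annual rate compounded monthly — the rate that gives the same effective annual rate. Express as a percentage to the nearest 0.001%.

3.472%

EAR = (1 + 0.03467/365)^365 − 1 = 0.035276.
Solve (1 + r/12)^12 = 1.035276: r/12 = 1.035276^(1/12) − 1 = 0.002893, so r = 0.034718 = 3.472%.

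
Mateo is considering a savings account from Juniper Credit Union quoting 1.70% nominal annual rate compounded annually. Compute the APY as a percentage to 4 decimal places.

Annual compounding means the effective rate equals the nominal rate: 1.7000%.

1.7000%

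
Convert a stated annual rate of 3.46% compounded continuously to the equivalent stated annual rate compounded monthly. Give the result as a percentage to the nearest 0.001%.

3.465%

EAR under continuous compounding: e^0.0346 − 1 = 0.035206.
Solve (1 + r/12)^12 = 1.035206: r/12 = 1.035206^(1/12) − 1 = 0.002887, so r = 0.034650 = 3.465%.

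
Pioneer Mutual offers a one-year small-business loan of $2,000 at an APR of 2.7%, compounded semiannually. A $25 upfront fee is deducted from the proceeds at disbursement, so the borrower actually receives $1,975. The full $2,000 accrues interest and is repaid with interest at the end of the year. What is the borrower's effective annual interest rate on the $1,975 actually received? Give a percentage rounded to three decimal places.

Amount owed after one year: 2,000 × (1 + 0.027/2)^2 = 2,000 × 1.027182 = $2,054.36.
Effective rate on net proceeds: 2,054.36 / 1,975 − 1 = 0.040185 = 4.018%.

4.018%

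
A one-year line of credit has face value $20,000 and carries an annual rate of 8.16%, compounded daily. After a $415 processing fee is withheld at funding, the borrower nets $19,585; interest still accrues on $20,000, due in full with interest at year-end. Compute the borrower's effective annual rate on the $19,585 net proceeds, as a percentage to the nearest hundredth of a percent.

Amount owed after one year: 20,000 × (1 + 0.0816/365)^365 = 20,000 × 1.085012 = $21,700.24.
Effective rate on net proceeds: 21,700.24 / 19,585 − 1 = 0.108003 = 10.80%.

10.80%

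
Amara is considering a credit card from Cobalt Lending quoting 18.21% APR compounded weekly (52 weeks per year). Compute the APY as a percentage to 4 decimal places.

EAR = (1 + 0.1821/52)^52 − 1.
= 1.199353 − 1 = 19.9353%.

19.9353%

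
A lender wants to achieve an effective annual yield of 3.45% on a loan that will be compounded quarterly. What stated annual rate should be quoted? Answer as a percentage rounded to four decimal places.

(1 + r/4)^4 − 1 = 0.0345, so 1 + r/4 = 1.0345^(1/4).
r/4 = 0.008516, so r = 0.034062 = 3.4062%.

3.4062%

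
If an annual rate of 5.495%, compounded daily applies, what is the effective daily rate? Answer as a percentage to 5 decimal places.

With a nominal annual rate compounded daily, the periodic rate is the nominal rate divided by 365.
i = 0.05495 / 365 = 0.0001505 = 0.01505%.

0.01505%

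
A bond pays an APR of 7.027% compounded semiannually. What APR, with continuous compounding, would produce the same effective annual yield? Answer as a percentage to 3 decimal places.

6.906%

EAR = (1 + 0.07027/2)^2 − 1 = 0.071504.
Equivalent continuous rate: r = ln(1 + 0.071504) = 0.069064 = 6.906%.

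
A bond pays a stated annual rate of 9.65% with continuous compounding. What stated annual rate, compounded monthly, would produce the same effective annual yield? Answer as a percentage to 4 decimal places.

EAR under continuous compounding: e^0.0965 − 1 = 0.101310.
Solve (1 + r/12)^12 = 1.101310: r/12 = 1.101310^(1/12) − 1 = 0.008074, so r = 0.096889 = 9.6889%.

9.6889%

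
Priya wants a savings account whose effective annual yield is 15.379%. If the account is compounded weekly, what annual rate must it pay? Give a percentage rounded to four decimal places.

(1 + r/52)^52 − 1 = 0.15379, so 1 + r/52 = 1.15379^(1/52).
r/52 = 0.002755, so r = 0.143249 = 14.3249%.

14.3249%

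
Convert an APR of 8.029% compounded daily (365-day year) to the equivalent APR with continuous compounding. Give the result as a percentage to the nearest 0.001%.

8.028%

EAR = (1 + 0.08029/365)^365 − 1 = 0.083592.
Equivalent continuous rate: r = ln(1 + 0.083592) = 0.080281 = 8.028%.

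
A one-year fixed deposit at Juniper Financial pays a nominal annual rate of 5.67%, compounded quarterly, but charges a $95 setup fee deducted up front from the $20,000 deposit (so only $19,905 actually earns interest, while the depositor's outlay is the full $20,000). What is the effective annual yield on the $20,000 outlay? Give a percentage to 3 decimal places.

Value after one year: 19,905 × (1 + 0.0567/4)^4 = 19,905 × 1.057917 = $21,057.84.
Effective yield on the $20,000 outlay: 21,057.84 / 20,000 − 1 = 0.052892 = 5.289%.

5.289%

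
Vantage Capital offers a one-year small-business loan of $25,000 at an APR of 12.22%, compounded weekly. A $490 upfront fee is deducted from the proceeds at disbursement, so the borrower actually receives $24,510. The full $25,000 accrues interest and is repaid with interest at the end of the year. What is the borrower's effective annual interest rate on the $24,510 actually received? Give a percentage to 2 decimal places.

Amount owed after one year: 25,000 × (1 + 0.1222/52)^52 = 25,000 × 1.129818 = $28,245.45.
Effective rate on net proceeds: 28,245.45 / 24,510 − 1 = 0.152405 = 15.24%.

15.24%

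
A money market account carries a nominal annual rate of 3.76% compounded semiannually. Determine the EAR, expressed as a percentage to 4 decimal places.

EAR = (1 + 0.0376/2)^2 − 1.
= (1 + 0.018800)^2 − 1 = 1.037953 − 1 = 3.7953%.

3.7953%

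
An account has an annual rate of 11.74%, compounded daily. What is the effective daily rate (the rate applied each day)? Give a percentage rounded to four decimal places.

0.0322%

With a nominal annual rate compounded daily, the periodic rate is the nominal rate divided by 365.
i = 0.1174 / 365 = 0.0003216 = 0.0322%.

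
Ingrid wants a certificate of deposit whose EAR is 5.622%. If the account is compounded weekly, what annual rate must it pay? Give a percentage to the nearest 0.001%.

(1 + r/52)^52 − 1 = 0.05622, so 1 + r/52 = 1.05622^(1/52).
r/52 = 0.001052, so r = 0.054725 = 5.473%.

5.473%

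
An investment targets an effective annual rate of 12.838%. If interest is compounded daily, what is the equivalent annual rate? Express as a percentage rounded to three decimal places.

(1 + r/365)^365 − 1 = 0.12838, so 1 + r/365 = 1.12838^(1/365).
r/365 = 0.000331, so r = 0.120803 = 12.080%.

12.080%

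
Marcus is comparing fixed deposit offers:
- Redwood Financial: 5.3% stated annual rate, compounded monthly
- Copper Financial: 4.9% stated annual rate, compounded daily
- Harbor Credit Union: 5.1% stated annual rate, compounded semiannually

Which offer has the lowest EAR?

Copper Financial

Redwood Financial: (1 + 0.053/12)^12 − 1 = 5.431%
Copper Financial: (1 + 0.049/365)^365 − 1 = 5.022%
Harbor Credit Union: (1 + 0.051/2)^2 − 1 = 5.165%
The lowest effective annual rate is Copper Financial at 5.022%.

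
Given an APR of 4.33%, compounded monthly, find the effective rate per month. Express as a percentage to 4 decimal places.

With a nominal annual rate compounded monthly, the periodic rate is the nominal rate divided by 12.
i = 0.0433 / 12 = 0.0036083 = 0.3608%.

0.3608%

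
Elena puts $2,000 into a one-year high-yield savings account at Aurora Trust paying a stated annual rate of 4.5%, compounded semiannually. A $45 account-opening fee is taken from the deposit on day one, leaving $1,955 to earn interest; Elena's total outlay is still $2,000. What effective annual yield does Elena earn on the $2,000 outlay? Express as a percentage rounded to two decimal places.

2.20%

Value after one year: 1,955 × (1 + 0.045/2)^2 = 1,955 × 1.045506 = $2,043.96.
Effective yield on the $2,000 outlay: 2,043.96 / 2,000 − 1 = 0.021982 = 2.20%.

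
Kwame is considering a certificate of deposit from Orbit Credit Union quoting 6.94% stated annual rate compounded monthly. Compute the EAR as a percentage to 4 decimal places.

EAR = (1 + 0.0694/12)^12 − 1.
= (1 + 0.005783)^12 − 1 = 1.071651 − 1 = 7.1651%.

7.1651%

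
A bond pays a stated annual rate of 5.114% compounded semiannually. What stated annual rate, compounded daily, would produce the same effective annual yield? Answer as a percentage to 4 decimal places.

5.0501%

EAR = (1 + 0.05114/2)^2 − 1 = 0.051794.
Solve (1 + r/365)^365 = 1.051794: r/365 = 1.051794^(1/365) − 1 = 0.000138, so r = 0.050501 = 5.0501%.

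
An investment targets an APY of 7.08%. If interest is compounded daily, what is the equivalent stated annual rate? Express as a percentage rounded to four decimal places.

6.8412%

(1 + r/365)^365 − 1 = 0.0708, so 1 + r/365 = 1.0708^(1/365).
r/365 = 0.000187, so r = 0.068412 = 6.8412%.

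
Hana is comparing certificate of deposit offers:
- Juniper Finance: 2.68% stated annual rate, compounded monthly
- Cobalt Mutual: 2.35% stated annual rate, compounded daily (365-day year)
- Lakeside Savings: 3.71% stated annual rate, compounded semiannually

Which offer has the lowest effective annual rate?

Juniper Finance: (1 + 0.0268/12)^12 − 1 = 2.713%
Cobalt Mutual: (1 + 0.0235/365)^365 − 1 = 2.378%
Lakeside Savings: (1 + 0.0371/2)^2 − 1 = 3.744%
The lowest effective annual rate is Cobalt Mutual at 2.378%.

Cobalt Mutual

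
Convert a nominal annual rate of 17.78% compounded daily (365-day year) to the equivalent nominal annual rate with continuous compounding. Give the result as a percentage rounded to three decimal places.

EAR = (1 + 0.1778/365)^365 − 1 = 0.194535.
Equivalent continuous rate: r = ln(1 + 0.194535) = 0.177757 = 17.776%.

17.776%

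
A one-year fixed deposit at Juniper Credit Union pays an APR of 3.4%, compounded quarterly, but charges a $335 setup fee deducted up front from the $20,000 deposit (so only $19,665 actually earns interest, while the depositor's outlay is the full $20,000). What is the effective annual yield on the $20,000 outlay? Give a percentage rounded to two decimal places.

Value after one year: 19,665 × (1 + 0.034/4)^4 = 19,665 × 1.034436 = $20,342.18.
Effective yield on the $20,000 outlay: 20,342.18 / 20,000 − 1 = 0.017109 = 1.71%.

1.71%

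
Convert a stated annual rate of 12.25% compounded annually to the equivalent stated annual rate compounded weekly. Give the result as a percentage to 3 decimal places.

Compounded annually, EAR = nominal = 0.122500.
Solve (1 + r/52)^52 = 1.122500: r/52 = 1.122500^(1/52) − 1 = 0.002225, so r = 0.115687 = 11.569%.

11.569%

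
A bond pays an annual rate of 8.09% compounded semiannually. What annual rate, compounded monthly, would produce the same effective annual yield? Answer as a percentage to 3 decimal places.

7.957%

EAR = (1 + 0.0809/2)^2 − 1 = 0.082536.
Solve (1 + r/12)^12 = 1.082536: r/12 = 1.082536^(1/12) − 1 = 0.006631, so r = 0.079569 = 7.957%.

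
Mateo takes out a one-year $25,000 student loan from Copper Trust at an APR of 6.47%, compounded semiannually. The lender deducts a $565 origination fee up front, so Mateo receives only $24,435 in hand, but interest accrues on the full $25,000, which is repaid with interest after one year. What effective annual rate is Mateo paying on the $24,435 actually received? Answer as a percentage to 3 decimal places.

Amount owed after one year: 25,000 × (1 + 0.0647/2)^2 = 25,000 × 1.065747 = $26,643.66.
Effective rate on net proceeds: 26,643.66 / 24,435 − 1 = 0.090389 = 9.039%.

9.039%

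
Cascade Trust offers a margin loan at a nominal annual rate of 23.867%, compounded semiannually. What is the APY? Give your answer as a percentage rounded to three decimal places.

25.291%

EAR = (1 + 0.23867/2)^2 − 1.
= 1.252911 − 1 = 25.291%.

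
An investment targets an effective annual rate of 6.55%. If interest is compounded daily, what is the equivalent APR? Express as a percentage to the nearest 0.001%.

(1 + r/365)^365 − 1 = 0.0655, so 1 + r/365 = 1.0655^(1/365).
r/365 = 0.000174, so r = 0.063450 = 6.345%.

6.345%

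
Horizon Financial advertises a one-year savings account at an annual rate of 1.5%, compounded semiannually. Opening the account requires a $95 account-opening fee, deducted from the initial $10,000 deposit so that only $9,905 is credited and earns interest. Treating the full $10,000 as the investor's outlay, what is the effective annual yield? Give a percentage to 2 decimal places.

0.54%

Value after one year: 9,905 × (1 + 0.015/2)^2 = 9,905 × 1.015056 = $10,054.13.
Effective yield on the $10,000 outlay: 10,054.13 / 10,000 − 1 = 0.005413 = 0.54%.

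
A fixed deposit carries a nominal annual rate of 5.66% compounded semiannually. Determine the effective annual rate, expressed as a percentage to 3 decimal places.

EAR = (1 + 0.0566/2)^2 − 1.
= 1.057401 − 1 = 5.740%.

5.740%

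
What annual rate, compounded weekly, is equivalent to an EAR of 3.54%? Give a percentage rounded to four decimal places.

(1 + r/52)^52 − 1 = 0.0354, so 1 + r/52 = 1.0354^(1/52).
r/52 = 0.000669, so r = 0.034799 = 3.4799%.

3.4799%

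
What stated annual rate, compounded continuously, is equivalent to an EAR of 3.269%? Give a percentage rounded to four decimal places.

3.2167%

Continuous: nominal r satisfies e^r − 1 = 0.03269.
r = ln(1 + 0.03269) = ln(1.03269) = 0.032167 = 3.2167%.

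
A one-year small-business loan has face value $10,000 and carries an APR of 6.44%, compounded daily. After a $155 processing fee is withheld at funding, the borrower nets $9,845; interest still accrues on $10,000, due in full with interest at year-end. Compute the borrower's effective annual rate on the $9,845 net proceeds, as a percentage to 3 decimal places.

Amount owed after one year: 10,000 × (1 + 0.0644/365)^365 = 10,000 × 1.066513 = $10,665.13.
Effective rate on net proceeds: 10,665.13 / 9,845 − 1 = 0.083304 = 8.330%.

8.330%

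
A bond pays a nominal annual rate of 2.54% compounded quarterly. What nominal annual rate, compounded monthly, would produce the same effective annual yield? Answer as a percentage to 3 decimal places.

EAR = (1 + 0.0254/4)^4 − 1 = 0.025643.
Solve (1 + r/12)^12 = 1.025643: r/12 = 1.025643^(1/12) − 1 = 0.002112, so r = 0.025346 = 2.535%.

2.535%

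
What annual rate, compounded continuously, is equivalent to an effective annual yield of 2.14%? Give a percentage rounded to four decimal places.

Continuous: nominal r satisfies e^r − 1 = 0.0214.
r = ln(1 + 0.0214) = ln(1.0214) = 0.021174 = 2.1174%.

2.1174%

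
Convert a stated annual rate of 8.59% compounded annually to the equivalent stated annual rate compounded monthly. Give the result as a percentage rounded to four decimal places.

8.2693%

Compounded annually, EAR = nominal = 0.085900.
Solve (1 + r/12)^12 = 1.085900: r/12 = 1.085900^(1/12) − 1 = 0.006891, so r = 0.082693 = 8.2693%.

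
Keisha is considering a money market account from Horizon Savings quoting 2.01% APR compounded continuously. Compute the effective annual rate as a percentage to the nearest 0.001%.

2.030%

With continuous compounding, EAR = e^0.0201 − 1.
e^0.0201 = 1.020303, so EAR = 0.020303 = 2.030%.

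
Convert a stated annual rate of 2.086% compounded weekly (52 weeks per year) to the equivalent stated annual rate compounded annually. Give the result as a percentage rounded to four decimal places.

EAR = (1 + 0.02086/52)^52 − 1 = 0.021075.
Compounded annually, the equivalent nominal rate is the EAR itself: 2.1075%.

2.1075%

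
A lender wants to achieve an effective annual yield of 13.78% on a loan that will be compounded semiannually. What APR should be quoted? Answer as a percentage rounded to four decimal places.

(1 + r/2)^2 − 1 = 0.1378, so 1 + r/2 = 1.1378^(1/2).
r/2 = 0.066677, so r = 0.133354 = 13.3354%.

13.3354%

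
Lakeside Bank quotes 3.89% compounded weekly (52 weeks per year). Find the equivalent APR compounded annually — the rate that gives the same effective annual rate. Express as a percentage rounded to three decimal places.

EAR = (1 + 0.0389/52)^52 − 1 = 0.039651.
Compounded annually, the equivalent nominal rate is the EAR itself: 3.965%.

3.965%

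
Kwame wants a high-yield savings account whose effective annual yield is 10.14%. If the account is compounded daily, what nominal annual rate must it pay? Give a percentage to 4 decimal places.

9.6595%

(1 + r/365)^365 − 1 = 0.1014, so 1 + r/365 = 1.1014^(1/365).
r/365 = 0.000265, so r = 0.096595 = 9.6595%.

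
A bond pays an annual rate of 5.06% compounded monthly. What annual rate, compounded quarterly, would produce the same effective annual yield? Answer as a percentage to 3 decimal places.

EAR = (1 + 0.0506/12)^12 − 1 = 0.051790.
Solve (1 + r/4)^4 = 1.051790: r/4 = 1.051790^(1/4) − 1 = 0.012703, so r = 0.050814 = 5.081%.

5.081%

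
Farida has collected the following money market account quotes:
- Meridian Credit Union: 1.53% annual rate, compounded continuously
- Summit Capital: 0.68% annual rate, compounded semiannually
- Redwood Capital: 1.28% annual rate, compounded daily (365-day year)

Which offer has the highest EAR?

Meridian Credit Union: e^0.0153 − 1 = 1.542%
Summit Capital: (1 + 0.0068/2)^2 − 1 = 0.681%
Redwood Capital: (1 + 0.0128/365)^365 − 1 = 1.288%
The highest effective annual rate is Meridian Credit Union at 1.542%.

Meridian Credit Union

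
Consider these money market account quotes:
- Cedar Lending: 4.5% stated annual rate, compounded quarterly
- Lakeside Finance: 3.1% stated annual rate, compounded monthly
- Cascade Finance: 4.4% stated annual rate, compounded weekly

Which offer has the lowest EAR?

Cedar Lending: (1 + 0.045/4)^4 − 1 = 4.577%
Lakeside Finance: (1 + 0.031/12)^12 − 1 = 3.144%
Cascade Finance: (1 + 0.044/52)^52 − 1 = 4.496%
The lowest effective annual rate is Lakeside Finance at 3.144%.

Lakeside Finance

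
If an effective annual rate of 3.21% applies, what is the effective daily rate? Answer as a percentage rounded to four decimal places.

0.0087%

The per-day rate i satisfies (1 + i)^365 = 1 + 0.0321.
i = 1.0321^(1/365) − 1 = 0.0000866 = 0.0087%.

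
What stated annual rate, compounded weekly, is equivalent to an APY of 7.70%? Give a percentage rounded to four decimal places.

7.4232%

(1 + r/52)^52 − 1 = 0.0770, so 1 + r/52 = 1.0770^(1/52).
r/52 = 0.001428, so r = 0.074232 = 7.4232%.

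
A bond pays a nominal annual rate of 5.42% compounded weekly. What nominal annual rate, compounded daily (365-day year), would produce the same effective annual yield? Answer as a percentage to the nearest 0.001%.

5.418%

EAR = (1 + 0.0542/52)^52 − 1 = 0.055666.
Solve (1 + r/365)^365 = 1.055666: r/365 = 1.055666^(1/365) − 1 = 0.000148, so r = 0.054176 = 5.418%.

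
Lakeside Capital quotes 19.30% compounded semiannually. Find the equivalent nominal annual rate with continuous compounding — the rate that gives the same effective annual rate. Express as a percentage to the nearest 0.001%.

EAR = (1 + 0.1930/2)^2 − 1 = 0.202312.
Equivalent continuous rate: r = ln(1 + 0.202312) = 0.184247 = 18.425%.

18.425%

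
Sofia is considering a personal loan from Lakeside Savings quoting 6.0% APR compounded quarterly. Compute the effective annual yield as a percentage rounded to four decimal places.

6.1364%

EAR = (1 + 0.060/4)^4 − 1.
= 1.061364 − 1 = 6.1364%.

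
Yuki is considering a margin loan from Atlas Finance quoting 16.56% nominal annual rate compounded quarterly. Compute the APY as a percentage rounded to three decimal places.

17.617%

EAR = (1 + 0.1656/4)^4 − 1.
= (1 + 0.041400)^4 − 1 = 1.176171 − 1 = 17.617%.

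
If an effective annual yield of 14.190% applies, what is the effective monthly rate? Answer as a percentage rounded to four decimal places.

1.1119%

The per-month rate i satisfies (1 + i)^12 = 1 + 0.14190.
i = 1.14190^(1/12) − 1 = 0.0111192 = 1.1119%.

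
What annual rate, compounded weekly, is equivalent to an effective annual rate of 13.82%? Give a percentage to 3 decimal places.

(1 + r/52)^52 − 1 = 0.1382, so 1 + r/52 = 1.1382^(1/52).
r/52 = 0.002492, so r = 0.129609 = 12.961%.

12.961%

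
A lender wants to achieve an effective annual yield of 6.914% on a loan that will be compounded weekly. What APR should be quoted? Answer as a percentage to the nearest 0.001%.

(1 + r/52)^52 − 1 = 0.06914, so 1 + r/52 = 1.06914^(1/52).
r/52 = 0.001286, so r = 0.066898 = 6.690%.

6.690%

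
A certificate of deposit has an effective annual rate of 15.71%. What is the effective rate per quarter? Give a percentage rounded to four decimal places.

The per-quarter rate i satisfies (1 + i)^4 = 1 + 0.1571.
i = 1.1571^(1/4) − 1 = 0.0371528 = 3.7153%.

3.7153%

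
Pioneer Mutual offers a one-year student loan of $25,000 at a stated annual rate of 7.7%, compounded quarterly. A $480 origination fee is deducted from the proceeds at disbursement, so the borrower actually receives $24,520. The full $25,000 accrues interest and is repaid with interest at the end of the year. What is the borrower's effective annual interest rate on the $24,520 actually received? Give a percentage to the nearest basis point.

10.04%

Amount owed after one year: 25,000 × (1 + 0.077/4)^4 = 25,000 × 1.079252 = $26,981.30.
Effective rate on net proceeds: 26,981.30 / 24,520 − 1 = 0.100379 = 10.04%.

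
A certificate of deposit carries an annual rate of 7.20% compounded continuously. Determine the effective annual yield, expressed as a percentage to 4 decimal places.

With continuous compounding, EAR = e^0.0720 − 1.
e^0.0720 = 1.074655, so EAR = 0.074655 = 7.4655%.

7.4655%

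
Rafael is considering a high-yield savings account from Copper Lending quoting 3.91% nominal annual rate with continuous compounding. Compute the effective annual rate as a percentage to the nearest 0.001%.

With continuous compounding, EAR = e^0.0391 − 1.
e^0.0391 = 1.039874, so EAR = 0.039874 = 3.987%.

3.987%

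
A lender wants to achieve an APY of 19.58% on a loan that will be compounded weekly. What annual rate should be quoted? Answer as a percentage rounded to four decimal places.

(1 + r/52)^52 − 1 = 0.1958, so 1 + r/52 = 1.1958^(1/52).
r/52 = 0.003445, so r = 0.179123 = 17.9123%.

17.9123%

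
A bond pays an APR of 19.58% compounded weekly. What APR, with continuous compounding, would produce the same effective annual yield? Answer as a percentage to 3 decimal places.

19.543%

EAR = (1 + 0.1958/52)^52 − 1 = 0.215836.
Equivalent continuous rate: r = ln(1 + 0.215836) = 0.195432 = 19.543%.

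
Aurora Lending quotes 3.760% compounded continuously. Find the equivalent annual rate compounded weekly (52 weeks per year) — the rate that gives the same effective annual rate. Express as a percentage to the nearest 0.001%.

EAR under continuous compounding: e^0.03760 − 1 = 0.038316.
Solve (1 + r/52)^52 = 1.038316: r/52 = 1.038316^(1/52) − 1 = 0.000723, so r = 0.037614 = 3.761%.

3.761%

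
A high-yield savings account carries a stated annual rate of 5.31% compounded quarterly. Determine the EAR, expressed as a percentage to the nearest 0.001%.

5.417%

EAR = (1 + 0.0531/4)^4 − 1.
= (1 + 0.013275)^4 − 1 = 1.054167 − 1 = 5.417%.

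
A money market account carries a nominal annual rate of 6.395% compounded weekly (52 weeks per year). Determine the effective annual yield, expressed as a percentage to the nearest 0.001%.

EAR = (1 + 0.06395/52)^52 − 1.
= (1 + 0.001230)^52 − 1 = 1.065997 − 1 = 6.600%.

6.600%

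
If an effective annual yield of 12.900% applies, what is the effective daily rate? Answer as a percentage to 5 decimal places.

The per-day rate i satisfies (1 + i)^365 = 1 + 0.12900.
i = 1.12900^(1/365) − 1 = 0.0003325 = 0.03325%.

0.03325%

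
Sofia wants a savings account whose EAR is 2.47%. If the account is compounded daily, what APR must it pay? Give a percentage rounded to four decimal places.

(1 + r/365)^365 − 1 = 0.0247, so 1 + r/365 = 1.0247^(1/365).
r/365 = 0.000067, so r = 0.024401 = 2.4401%.

2.4401%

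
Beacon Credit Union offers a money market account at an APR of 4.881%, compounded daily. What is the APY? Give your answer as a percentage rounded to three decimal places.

5.002%

EAR = (1 + 0.04881/365)^365 − 1.
= 1.050017 − 1 = 5.002%.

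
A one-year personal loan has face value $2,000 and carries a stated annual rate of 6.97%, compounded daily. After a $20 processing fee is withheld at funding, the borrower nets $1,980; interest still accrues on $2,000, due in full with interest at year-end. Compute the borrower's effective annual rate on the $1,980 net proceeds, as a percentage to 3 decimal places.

Amount owed after one year: 2,000 × (1 + 0.0697/365)^365 = 2,000 × 1.072179 = $2,144.36.
Effective rate on net proceeds: 2,144.36 / 1,980 − 1 = 0.083009 = 8.301%.

8.301%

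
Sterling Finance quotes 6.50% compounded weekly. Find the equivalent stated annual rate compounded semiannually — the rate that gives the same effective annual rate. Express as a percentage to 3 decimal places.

6.603%

EAR = (1 + 0.0650/52)^52 − 1 = 0.067116.
Solve (1 + r/2)^2 = 1.067116: r/2 = 1.067116^(1/2) − 1 = 0.033013, so r = 0.066026 = 6.603%.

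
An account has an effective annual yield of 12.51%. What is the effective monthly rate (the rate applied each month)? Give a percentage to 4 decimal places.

0.9871%

The per-month rate i satisfies (1 + i)^12 = 1 + 0.1251.
i = 1.1251^(1/12) − 1 = 0.0098711 = 0.9871%.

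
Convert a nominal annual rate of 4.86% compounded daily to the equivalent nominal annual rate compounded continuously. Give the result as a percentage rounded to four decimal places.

EAR = (1 + 0.0486/365)^365 − 1 = 0.049797.
Equivalent continuous rate: r = ln(1 + 0.049797) = 0.048597 = 4.8597%.

4.8597%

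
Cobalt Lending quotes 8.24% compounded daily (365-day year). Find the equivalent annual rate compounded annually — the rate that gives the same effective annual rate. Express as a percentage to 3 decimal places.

EAR = (1 + 0.0824/365)^365 − 1 = 0.085880.
Compounded annually, the equivalent nominal rate is the EAR itself: 8.588%.

8.588%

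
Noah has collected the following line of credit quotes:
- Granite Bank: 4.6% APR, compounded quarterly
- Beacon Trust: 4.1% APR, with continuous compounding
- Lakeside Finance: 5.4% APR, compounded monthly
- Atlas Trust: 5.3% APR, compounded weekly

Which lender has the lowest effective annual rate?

Granite Bank: (1 + 0.046/4)^4 − 1 = 4.680%
Beacon Trust: e^0.041 − 1 = 4.185%
Lakeside Finance: (1 + 0.054/12)^12 − 1 = 5.536%
Atlas Trust: (1 + 0.053/52)^52 − 1 = 5.440%
The lowest effective annual rate is Beacon Trust at 4.185%.

Beacon Trust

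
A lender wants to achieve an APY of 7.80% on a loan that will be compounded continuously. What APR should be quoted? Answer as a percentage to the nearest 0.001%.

Continuous: nominal r satisfies e^r − 1 = 0.0780.
r = ln(1 + 0.0780) = ln(1.0780) = 0.075107 = 7.511%.

7.511%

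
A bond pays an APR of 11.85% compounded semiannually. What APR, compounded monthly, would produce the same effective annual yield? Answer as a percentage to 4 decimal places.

11.5676%

EAR = (1 + 0.1185/2)^2 − 1 = 0.122011.
Solve (1 + r/12)^12 = 1.122011: r/12 = 1.122011^(1/12) − 1 = 0.009640, so r = 0.115676 = 11.5676%.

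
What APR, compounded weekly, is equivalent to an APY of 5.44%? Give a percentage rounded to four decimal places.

5.2999%

(1 + r/52)^52 − 1 = 0.0544, so 1 + r/52 = 1.0544^(1/52).
r/52 = 0.001019, so r = 0.052999 = 5.2999%.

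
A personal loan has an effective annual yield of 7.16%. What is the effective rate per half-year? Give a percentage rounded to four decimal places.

3.5181%

The per-half-year rate i satisfies (1 + i)^2 = 1 + 0.0716.
i = 1.0716^(1/2) − 1 = 0.0351811 = 3.5181%.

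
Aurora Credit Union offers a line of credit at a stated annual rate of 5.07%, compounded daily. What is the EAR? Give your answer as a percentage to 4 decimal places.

EAR = (1 + 0.0507/365)^365 − 1.
= 1.052004 − 1 = 5.2004%.

5.2004%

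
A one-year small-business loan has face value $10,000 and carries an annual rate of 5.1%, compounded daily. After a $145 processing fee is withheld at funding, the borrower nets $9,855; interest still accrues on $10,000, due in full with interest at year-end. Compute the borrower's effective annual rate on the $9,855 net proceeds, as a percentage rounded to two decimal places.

Amount owed after one year: 10,000 × (1 + 0.051/365)^365 = 10,000 × 1.052319 = $10,523.19.
Effective rate on net proceeds: 10,523.19 / 9,855 − 1 = 0.067802 = 6.78%.

6.78%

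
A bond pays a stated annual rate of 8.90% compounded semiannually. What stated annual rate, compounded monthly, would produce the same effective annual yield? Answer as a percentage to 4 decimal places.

EAR = (1 + 0.0890/2)^2 − 1 = 0.090980.
Solve (1 + r/12)^12 = 1.090980: r/12 = 1.090980^(1/12) − 1 = 0.007283, so r = 0.087393 = 8.7393%.

8.7393%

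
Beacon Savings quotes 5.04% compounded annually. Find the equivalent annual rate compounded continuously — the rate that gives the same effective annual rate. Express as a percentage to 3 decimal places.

4.917%

Compounded annually, EAR = nominal = 0.050400.
Equivalent continuous rate: r = ln(1 + 0.050400) = 0.049171 = 4.917%.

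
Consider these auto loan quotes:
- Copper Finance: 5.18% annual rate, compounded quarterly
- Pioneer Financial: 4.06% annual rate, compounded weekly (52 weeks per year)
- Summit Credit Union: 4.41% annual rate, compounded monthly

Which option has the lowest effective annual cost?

Pioneer Financial

Copper Finance: (1 + 0.0518/4)^4 − 1 = 5.281%
Pioneer Financial: (1 + 0.0406/52)^52 − 1 = 4.142%
Summit Credit Union: (1 + 0.0441/12)^12 − 1 = 4.500%
The lowest effective annual rate is Pioneer Financial at 4.142%.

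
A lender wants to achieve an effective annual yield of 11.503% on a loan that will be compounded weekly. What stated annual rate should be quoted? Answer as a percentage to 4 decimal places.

(1 + r/52)^52 − 1 = 0.11503, so 1 + r/52 = 1.11503^(1/52).
r/52 = 0.002096, so r = 0.108995 = 10.8995%.

10.8995%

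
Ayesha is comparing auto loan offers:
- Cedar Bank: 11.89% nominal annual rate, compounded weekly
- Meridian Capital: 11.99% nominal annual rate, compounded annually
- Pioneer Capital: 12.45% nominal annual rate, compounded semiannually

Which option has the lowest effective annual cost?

Cedar Bank: (1 + 0.1189/52)^52 − 1 = 12.610%
Meridian Capital: compounded annually, EAR = 11.990%
Pioneer Capital: (1 + 0.1245/2)^2 − 1 = 12.838%
The lowest effective annual rate is Meridian Capital at 11.990%.

Meridian Capital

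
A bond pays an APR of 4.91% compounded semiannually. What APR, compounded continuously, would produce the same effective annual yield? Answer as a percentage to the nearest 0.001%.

4.851%

EAR = (1 + 0.0491/2)^2 − 1 = 0.049703.
Equivalent continuous rate: r = ln(1 + 0.049703) = 0.048507 = 4.851%.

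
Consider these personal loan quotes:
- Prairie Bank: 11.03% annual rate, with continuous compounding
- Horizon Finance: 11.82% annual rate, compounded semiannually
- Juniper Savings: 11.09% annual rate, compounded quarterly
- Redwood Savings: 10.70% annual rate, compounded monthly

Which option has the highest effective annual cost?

Horizon Finance

Prairie Bank: e^0.1103 − 1 = 11.661%
Horizon Finance: (1 + 0.1182/2)^2 − 1 = 12.169%
Juniper Savings: (1 + 0.1109/4)^4 − 1 = 11.560%
Redwood Savings: (1 + 0.1070/12)^12 − 1 = 11.241%
The highest effective annual rate is Horizon Finance at 12.169%.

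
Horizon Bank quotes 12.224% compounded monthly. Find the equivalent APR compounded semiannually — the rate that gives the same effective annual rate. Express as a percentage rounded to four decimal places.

12.5396%

EAR = (1 + 0.12224/12)^12 − 1 = 0.129327.
Solve (1 + r/2)^2 = 1.129327: r/2 = 1.129327^(1/2) − 1 = 0.062698, so r = 0.125396 = 12.5396%.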